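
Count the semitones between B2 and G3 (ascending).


Absolute semitone position = octave×12 + chromatic position
B2: 2×12 + 11 = 35
G3: 3×12 + 7 = 43
Difference = 43 - 35 = 8
= 8 semitones


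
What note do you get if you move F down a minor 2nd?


Step by step:
minor 2nd: 2 letter names, 1 semitones
Letter: F - 1 → E
Pitch: F - 1 semitones, spelled as an E → E
= E


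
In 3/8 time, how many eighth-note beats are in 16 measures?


Time signature 3/8: the bottom number 8 means the eighth note gets one count
The top number 3 means 3 eighth-note beats per measure
Total = 3 × 16 measures
= 48 eighth-note beats


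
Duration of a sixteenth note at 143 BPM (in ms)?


Let's work it out.
One quarter-note beat = 60000 / BPM = 60000 / 143 ms
Sixteenth note = 1/4 × quarter note
Duration = 1/4 × 60000 / 143 = 15000 / 143
= 104.9 ms


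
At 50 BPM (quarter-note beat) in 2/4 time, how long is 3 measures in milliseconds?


Step by step:
Quarter-note beat duration = 60000 / 50 ms
Beats per measure (2/4) = 2
One measure = 2 × 60000 / 50 = 120000 / 50 ms
3 measures = 3 × 120000 / 50 = 360000 / 50
= 7200.0 ms


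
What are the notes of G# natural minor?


Working:
Natural minor scale pattern: W-H-W-W-H-W-W (2-1-2-2-1-2-2 semitones)
Starting from G#:
  G# + 2 semitones → A#
  A# + 1 semitone → B
  B + 2 semitones → C#
  C# + 2 semitones → D#
  D# + 1 semitone → E
  E + 2 semitones → F#
  F# + 2 semitones → G#
Scale = G# A# B C# D# E F#


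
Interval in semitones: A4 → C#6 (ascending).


Absolute semitone position = octave×12 + chromatic position
A4: 4×12 + 9 = 57
C#6: 6×12 + 1 = 73
Difference = 73 - 57 = 16
= 16 semitones


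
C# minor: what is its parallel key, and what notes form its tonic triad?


Let's work it out.
Parallel keys share the same tonic but differ in mode
C# minor → parallel is C# major
Tonic triad of C# major = C# E# G#
= C# major; triad = C# E# G#


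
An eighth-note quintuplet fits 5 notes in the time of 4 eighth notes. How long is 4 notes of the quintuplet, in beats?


Quintuplet: 5 notes occupy the space of 4 eighth notes
Space = 4 × 1/2 = 2 beats
Each quintuplet note = 2 / 5 = 2/5 beats
4 notes = 4 × 2/5 = 8/5
= 8/5 beats


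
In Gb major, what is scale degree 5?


Solution.
Major scale pattern: W-W-H-W-W-W-H (2-2-1-2-2-2-1 semitones)
Starting from Gb:
  Gb + 2 semitones → Ab
  Ab + 2 semitones → Bb
  Bb + 1 semitone → Cb
  Cb + 2 semitones → Db
  Db + 2 semitones → Eb
  Eb + 2 semitones → F
  F + 1 semitone → Gb
Scale: Gb Ab Bb Cb Db Eb F
Degree 5 = Db


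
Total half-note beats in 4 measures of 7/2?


Step by step:
Time signature 7/2: the bottom number 2 means the half note gets one count
The top number 7 means 7 half-note beats per measure
Total = 7 × 4 measures
= 28 half-note beats


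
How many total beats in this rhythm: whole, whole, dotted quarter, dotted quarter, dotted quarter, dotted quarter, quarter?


Beat values:
  whole = 4 beats
  whole = 4 beats
  dotted quarter = 1.5 beats
  dotted quarter = 1.5 beats
  dotted quarter = 1.5 beats
  dotted quarter = 1.5 beats
  quarter = 1 beat
Sum = 4 + 4 + 1.5 + 1.5 + 1.5 + 1.5 + 1
= 15 beats


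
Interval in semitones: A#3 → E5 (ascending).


Absolute semitone position = octave×12 + chromatic position
A#3: 3×12 + 10 = 46
E5: 5×12 + 4 = 64
Difference = 64 - 46 = 18
= 18 semitones


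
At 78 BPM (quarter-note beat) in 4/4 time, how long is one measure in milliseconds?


Let's work it out.
Quarter-note beat duration = 60000 / 78 ms
Beats per measure (4/4) = 4
One measure = 4 × 60000 / 78 = 240000 / 78 ms
= 3076.9 ms


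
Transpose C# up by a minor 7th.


Reasoning:
minor 7th: 7 letter names, 10 semitones
Letter: C + 6 → B
Pitch: C# + 10 semitones, spelled as a B → B
= B


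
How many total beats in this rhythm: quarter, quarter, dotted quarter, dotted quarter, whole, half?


Step by step:
Beat values:
  quarter = 1 beat
  quarter = 1 beat
  dotted quarter = 1.5 beats
  dotted quarter = 1.5 beats
  whole = 4 beats
  half = 2 beats
Sum = 1 + 1 + 1.5 + 1.5 + 4 + 2
= 11 beats


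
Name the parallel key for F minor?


Working:
Parallel keys share the same tonic but differ in mode
F minor → parallel is F major
= F major


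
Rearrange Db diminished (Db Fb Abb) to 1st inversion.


Working:
Root position: Db Fb Abb
1st inversion: move root up an octave
Bass note: Fb
Notes (bottom to top) = Fb Abb Db


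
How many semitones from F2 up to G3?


Absolute semitone position = octave×12 + chromatic position
F2: 2×12 + 5 = 29
G3: 3×12 + 7 = 43
Difference = 43 - 29 = 14
= 14 semitones


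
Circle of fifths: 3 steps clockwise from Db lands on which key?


Working:
Each clockwise step on the circle of fifths moves up a perfect 5th
From Db: Db → Ab → Eb → Bb
= Bb


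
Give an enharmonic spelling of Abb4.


Enharmonic notes sound the same pitch but are spelled with different letter names
Abb and G name the same pitch class
= G4


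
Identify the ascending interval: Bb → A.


Reasoning:
Letter names: B → A spans 7 letter names → a 7th
Semitones: Bb → A = 11 half-steps
A 7th of 11 semitones is a major 7th
= major 7th


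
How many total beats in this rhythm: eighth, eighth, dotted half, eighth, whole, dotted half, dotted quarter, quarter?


Step by step:
Beat values:
  eighth = 0.5 beats
  eighth = 0.5 beats
  dotted half = 3 beats
  eighth = 0.5 beats
  whole = 4 beats
  dotted half = 3 beats
  dotted quarter = 1.5 beats
  quarter = 1 beat
Sum = 0.5 + 0.5 + 3 + 0.5 + 4 + 3 + 1.5 + 1
= 14 beats


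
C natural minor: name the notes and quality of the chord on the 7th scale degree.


C natural minor scale: C D Eb F G Ab Bb
Diatonic triad on degree 7 stacks scale notes 7, 2, 4: Bb D F
Bb→D = 4 semitones; Bb→F = 7 semitones → major triad
= Bb D F (major)


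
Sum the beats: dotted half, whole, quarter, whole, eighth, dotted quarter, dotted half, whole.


Working:
Beat values:
  dotted half = 3 beats
  whole = 4 beats
  quarter = 1 beat
  whole = 4 beats
  eighth = 0.5 beats
  dotted quarter = 1.5 beats
  dotted half = 3 beats
  whole = 4 beats
Sum = 3 + 4 + 1 + 4 + 0.5 + 1.5 + 3 + 4
= 21 beats


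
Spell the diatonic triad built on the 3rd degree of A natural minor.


A natural minor scale: A B C D E F G
Diatonic triad on degree 3 stacks scale notes 3, 5, 7: C E G
C→E = 4 semitones; C→G = 7 semitones → major triad
= C E G (major)


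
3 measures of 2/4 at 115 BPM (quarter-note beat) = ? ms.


Step by step:
Quarter-note beat duration = 60000 / 115 ms
Beats per measure (2/4) = 2
One measure = 2 × 60000 / 115 = 120000 / 115 ms
3 measures = 3 × 120000 / 115 = 360000 / 115
= 3130.4 ms


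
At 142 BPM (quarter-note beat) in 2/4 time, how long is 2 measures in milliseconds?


Step by step:
Quarter-note beat duration = 60000 / 142 ms
Beats per measure (2/4) = 2
One measure = 2 × 60000 / 142 = 120000 / 142 ms
2 measures = 2 × 120000 / 142 = 240000 / 142
= 1690.1 ms


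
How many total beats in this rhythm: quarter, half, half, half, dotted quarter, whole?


Solution.
Beat values:
  quarter = 1 beat
  half = 2 beats
  half = 2 beats
  half = 2 beats
  dotted quarter = 1.5 beats
  whole = 4 beats
Sum = 1 + 2 + 2 + 2 + 1.5 + 4
= 12.5 beats


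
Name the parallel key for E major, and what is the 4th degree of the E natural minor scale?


Working:
Parallel keys share the same tonic but differ in mode
E major → parallel is E minor
E natural minor scale: E F# G A B C D
= E minor; 4th degree = A


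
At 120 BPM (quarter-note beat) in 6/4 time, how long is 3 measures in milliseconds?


Quarter-note beat duration = 60000 / 120 ms
Beats per measure (6/4) = 6
One measure = 6 × 60000 / 120 = 360000 / 120 ms
3 measures = 3 × 360000 / 120 = 1080000 / 120
= 9000.0 ms


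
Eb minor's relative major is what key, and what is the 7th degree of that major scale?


Step by step:
The relative major shares the key signature and is a minor 3rd above the minor tonic
A minor 3rd above Eb is Gb
→ relative major of Eb minor is Gb major
Gb major scale: Gb Ab Bb Cb Db Eb F
= Gb major; 7th degree = F


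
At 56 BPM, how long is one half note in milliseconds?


Reasoning:
One quarter-note beat = 60000 / BPM = 60000 / 56 ms
Half note = 2 × quarter note
Duration = 2 × 60000 / 56 = 120000 / 56
= 2142.9 ms


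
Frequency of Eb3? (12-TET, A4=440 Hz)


Step by step:
f = 440 × 2^(n/12) where n = semitones from A4
Eb3: -18 semitones from A4
f = 440 × 2^(-18/12)
f = 155.56 Hz


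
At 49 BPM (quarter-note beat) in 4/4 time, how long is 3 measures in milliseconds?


Quarter-note beat duration = 60000 / 49 ms
Beats per measure (4/4) = 4
One measure = 4 × 60000 / 49 = 240000 / 49 ms
3 measures = 3 × 240000 / 49 = 720000 / 49
= 14693.9 ms


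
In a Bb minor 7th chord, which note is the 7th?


Minor 7th chord = root + minor 3rd + perfect 5th + minor 7th
Seventh chords stack in thirds, so the letter names are B-D-F-A
Root: Bb
Minor 3rd above Bb: Db
Perfect 5th above Bb: F
Minor 7th above Bb: Ab
The 7th = Ab


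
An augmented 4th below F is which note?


Step by step:
A 4th spans 4 letter names, so from F we land on C
An augmented 4th = 6 semitones below F
Spell C at that pitch: Cb
= Cb


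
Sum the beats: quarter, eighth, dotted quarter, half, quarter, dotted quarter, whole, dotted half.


Solution.
Beat values:
  quarter = 1 beat
  eighth = 0.5 beats
  dotted quarter = 1.5 beats
  half = 2 beats
  quarter = 1 beat
  dotted quarter = 1.5 beats
  whole = 4 beats
  dotted half = 3 beats
Sum = 1 + 0.5 + 1.5 + 2 + 1 + 1.5 + 4 + 3
= 14.5 beats


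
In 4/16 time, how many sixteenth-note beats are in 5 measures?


Step by step:
Time signature 4/16: the bottom number 16 means the sixteenth note gets one count
The top number 4 means 4 sixteenth-note beats per measure
Total = 4 × 5 measures
= 20 sixteenth-note beats


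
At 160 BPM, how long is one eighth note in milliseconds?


One quarter-note beat = 60000 / BPM = 60000 / 160 ms
Eighth note = 1/2 × quarter note
Duration = 1/2 × 60000 / 160 = 30000 / 160
= 187.5 ms


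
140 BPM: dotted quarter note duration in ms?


Solution.
One quarter-note beat = 60000 / BPM = 60000 / 140 ms
Dotted quarter note = 3/2 × quarter note
Duration = 3/2 × 60000 / 140 = 90000 / 140
= 642.9 ms


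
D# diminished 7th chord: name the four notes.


Let's work it out.
Diminished 7th chord = root + minor 3rd + diminished 5th + diminished 7th
Seventh chords stack in thirds, so the letter names are D-F-A-C
Root: D#
Minor 3rd above D#: F#
Diminished 5th above D#: A
Diminished 7th above D#: C
Chord = D# F# A C


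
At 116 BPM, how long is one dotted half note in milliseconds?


Reasoning:
One quarter-note beat = 60000 / BPM = 60000 / 116 ms
Dotted half note = 3 × quarter note
Duration = 3 × 60000 / 116 = 180000 / 116
= 1551.7 ms


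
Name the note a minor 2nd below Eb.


Reasoning:
A 2nd spans 2 letter names, so from E we land on D
A minor 2nd = 1 semitone below Eb
Spell D at that pitch: D
= D


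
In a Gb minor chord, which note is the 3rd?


Reasoning:
Minor triad = root + minor 3rd (3 semitones) + perfect 5th (7 semitones)
A triad on Gb stacks thirds, so the chord tones use letter names G-B-D
Root: Gb
Minor 3rd above Gb: Bbb
Perfect 5th above Gb: Db
The 3rd = Bbb


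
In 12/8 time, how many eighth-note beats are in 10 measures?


Time signature 12/8: the bottom number 8 means the eighth note gets one count
The top number 12 means 12 eighth-note beats per measure
Total = 12 × 10 measures
= 120 eighth-note beats


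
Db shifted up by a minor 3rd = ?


minor 3rd: 3 letter names, 3 semitones
Letter: D + 2 → F
Pitch: Db + 3 semitones, spelled as an F → Fb
= Fb


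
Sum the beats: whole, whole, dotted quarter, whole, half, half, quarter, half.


Beat values:
  whole = 4 beats
  whole = 4 beats
  dotted quarter = 1.5 beats
  whole = 4 beats
  half = 2 beats
  half = 2 beats
  quarter = 1 beat
  half = 2 beats
Sum = 4 + 4 + 1.5 + 4 + 2 + 2 + 1 + 2
= 20.5 beats


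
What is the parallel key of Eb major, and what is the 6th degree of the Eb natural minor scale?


Parallel keys share the same tonic but differ in mode
Eb major → parallel is Eb minor
Eb natural minor scale: Eb F Gb Ab Bb Cb Db
= Eb minor; 6th degree = Cb


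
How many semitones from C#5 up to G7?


Let's work it out.
Absolute semitone position = octave×12 + chromatic position
C#5: 5×12 + 1 = 61
G7: 7×12 + 7 = 91
Difference = 91 - 61 = 30
= 30 semitones


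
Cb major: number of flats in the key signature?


Step by step:
Flat major keys: C(0), F(1), Bb(2), Eb(3), Ab(4), Db(5), Gb(6), Cb(7)
Cb major has 7 flats
Order of flats: Bb Eb Ab Db Gb Cb Fb → first 7: Bb, Eb, Ab, Db, Gb, Cb, Fb
= 7 flats


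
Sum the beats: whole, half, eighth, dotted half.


Step by step:
Beat values:
  whole = 4 beats
  half = 2 beats
  eighth = 0.5 beats
  dotted half = 3 beats
Sum = 4 + 2 + 0.5 + 3
= 9.5 beats


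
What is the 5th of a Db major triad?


Working:
Major triad = root + major 3rd (4 semitones) + perfect 5th (7 semitones)
A triad on Db stacks thirds, so the chord tones use letter names D-F-A
Root: Db
Major 3rd above Db: F
Perfect 5th above Db: Ab
The 5th = Ab


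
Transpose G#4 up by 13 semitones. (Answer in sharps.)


Solution.
G#4: chromatic position 8 in octave 4 → absolute = 4×12 + 8 = 56
Transpose up 13: 56 + 13 = 69
69 = 5×12 + 9 → A in octave 5
Result = A5


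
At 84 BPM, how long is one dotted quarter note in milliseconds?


Reasoning:
One quarter-note beat = 60000 / BPM = 60000 / 84 ms
Dotted quarter note = 3/2 × quarter note
Duration = 3/2 × 60000 / 84 = 90000 / 84
= 1071.4 ms


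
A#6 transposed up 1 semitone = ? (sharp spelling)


Working:
A#6: chromatic position 10 in octave 6 → absolute = 6×12 + 10 = 82
Transpose up 1: 82 + 1 = 83
83 = 6×12 + 11 → B in octave 6
Result = B6


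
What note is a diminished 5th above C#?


Step by step:
A 5th spans 5 letter names, so from C we land on G
A diminished 5th = 6 semitones above C#
Spell G at that pitch: G
= G


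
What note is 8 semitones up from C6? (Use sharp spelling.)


C6: chromatic position 0 in octave 6 → absolute = 6×12 + 0 = 72
Transpose up 8: 72 + 8 = 80
80 = 6×12 + 8 → G# in octave 6
Result = G#6


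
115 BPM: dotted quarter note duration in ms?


Step by step:
One quarter-note beat = 60000 / BPM = 60000 / 115 ms
Dotted quarter note = 3/2 × quarter note
Duration = 3/2 × 60000 / 115 = 90000 / 115
= 782.6 ms


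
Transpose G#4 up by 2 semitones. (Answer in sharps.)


Step by step:
G#4: chromatic position 8 in octave 4 → absolute = 4×12 + 8 = 56
Transpose up 2: 56 + 2 = 58
58 = 4×12 + 10 → A# in octave 4
Result = A#4


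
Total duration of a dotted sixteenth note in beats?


Solution.
Base sixteenth note = 1/4 beats
Dot 1 adds half the previous value: +1/8
One dotted sixteenth = 1/4 + 1/8 = 3/8
= 3/8 beats


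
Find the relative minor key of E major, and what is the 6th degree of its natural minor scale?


Working:
The relative minor shares the major's key signature and starts on its 6th degree
6th degree = a major 6th above the tonic; a major 6th above E is C#
→ relative minor of E major is C# minor
C# natural minor scale: C# D# E F# G# A B
= C# minor; 6th degree = A


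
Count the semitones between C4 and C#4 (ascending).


Reasoning:
Absolute semitone position = octave×12 + chromatic position
C4: 4×12 + 0 = 48
C#4: 4×12 + 1 = 49
Difference = 49 - 48 = 1
= 1 semitone


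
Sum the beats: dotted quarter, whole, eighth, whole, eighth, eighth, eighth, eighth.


Working:
Beat values:
  dotted quarter = 1.5 beats
  whole = 4 beats
  eighth = 0.5 beats
  whole = 4 beats
  eighth = 0.5 beats
  eighth = 0.5 beats
  eighth = 0.5 beats
  eighth = 0.5 beats
Sum = 1.5 + 4 + 0.5 + 4 + 0.5 + 0.5 + 0.5 + 0.5
= 12 beats


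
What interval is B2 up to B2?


Reasoning:
Letter names: B → B spans 1 letter name → a unison
Semitones: B2 → B2 = 0 half-steps
A unison of 0 semitones is a perfect unison
= perfect unison


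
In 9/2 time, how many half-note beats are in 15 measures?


Solution.
Time signature 9/2: the bottom number 2 means the half note gets one count
The top number 9 means 9 half-note beats per measure
Total = 9 × 15 measures
= 135 half-note beats


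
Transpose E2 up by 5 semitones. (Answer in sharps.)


E2: chromatic position 4 in octave 2 → absolute = 2×12 + 4 = 28
Transpose up 5: 28 + 5 = 33
33 = 2×12 + 9 → A in octave 2
Result = A2


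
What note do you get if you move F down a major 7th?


major 7th: 7 letter names, 11 semitones
Letter: F - 6 → G
Pitch: F - 11 semitones, spelled as a G → Gb
= Gb


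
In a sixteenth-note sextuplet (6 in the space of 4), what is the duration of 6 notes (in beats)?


Solution.
Sextuplet: 6 notes occupy the space of 4 sixteenth notes
Space = 4 × 1/4 = 1 beat
Each sextuplet note = 1 / 6 = 1/6 beats
6 notes = 6 × 1/6 = 1
= 1 beat


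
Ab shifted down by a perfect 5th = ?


Reasoning:
perfect 5th: 5 letter names, 7 semitones
Letter: A - 4 → D
Pitch: Ab - 7 semitones, spelled as a D → Db
= Db


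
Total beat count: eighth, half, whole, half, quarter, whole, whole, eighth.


Let's work it out.
Beat values:
  eighth = 0.5 beats
  half = 2 beats
  whole = 4 beats
  half = 2 beats
  quarter = 1 beat
  whole = 4 beats
  whole = 4 beats
  eighth = 0.5 beats
Sum = 0.5 + 2 + 4 + 2 + 1 + 4 + 4 + 0.5
= 18 beats


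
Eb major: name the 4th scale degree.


Reasoning:
Major scale pattern: W-W-H-W-W-W-H (2-2-1-2-2-2-1 semitones)
Starting from Eb:
  Eb + 2 semitones → F
  F + 2 semitones → G
  G + 1 semitone → Ab
  Ab + 2 semitones → Bb
  Bb + 2 semitones → C
  C + 2 semitones → D
  D + 1 semitone → Eb
Scale: Eb F G Ab Bb C D
Degree 4 = Ab


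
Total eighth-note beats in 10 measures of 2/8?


Solution.
Time signature 2/8: the bottom number 8 means the eighth note gets one count
The top number 2 means 2 eighth-note beats per measure
Total = 2 × 10 measures
= 20 eighth-note beats


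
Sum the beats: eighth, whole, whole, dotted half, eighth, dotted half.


Beat values:
  eighth = 0.5 beats
  whole = 4 beats
  whole = 4 beats
  dotted half = 3 beats
  eighth = 0.5 beats
  dotted half = 3 beats
Sum = 0.5 + 4 + 4 + 3 + 0.5 + 3
= 15 beats


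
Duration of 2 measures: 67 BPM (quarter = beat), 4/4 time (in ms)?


Quarter-note beat duration = 60000 / 67 ms
Beats per measure (4/4) = 4
One measure = 4 × 60000 / 67 = 240000 / 67 ms
2 measures = 2 × 240000 / 67 = 480000 / 67
= 7164.2 ms


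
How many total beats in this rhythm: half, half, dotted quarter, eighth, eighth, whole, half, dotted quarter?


Beat values:
  half = 2 beats
  half = 2 beats
  dotted quarter = 1.5 beats
  eighth = 0.5 beats
  eighth = 0.5 beats
  whole = 4 beats
  half = 2 beats
  dotted quarter = 1.5 beats
Sum = 2 + 2 + 1.5 + 0.5 + 0.5 + 4 + 2 + 1.5
= 14 beats


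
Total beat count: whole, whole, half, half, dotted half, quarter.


Let's work it out.
Beat values:
  whole = 4 beats
  whole = 4 beats
  half = 2 beats
  half = 2 beats
  dotted half = 3 beats
  quarter = 1 beat
Sum = 4 + 4 + 2 + 2 + 3 + 1
= 16 beats


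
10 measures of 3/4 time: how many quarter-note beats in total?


Step by step:
Time signature 3/4: the bottom number 4 means the quarter note gets one count
The top number 3 means 3 quarter-note beats per measure
Total = 3 × 10 measures
= 30 quarter-note beats


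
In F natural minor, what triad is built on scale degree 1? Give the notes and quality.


F natural minor scale: F G Ab Bb C Db Eb
Diatonic triad on degree 1 stacks scale notes 1, 3, 5: F Ab C
F→Ab = 3 semitones; F→C = 7 semitones → minor triad
= F Ab C (minor)


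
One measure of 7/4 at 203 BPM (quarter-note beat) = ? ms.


Working:
Quarter-note beat duration = 60000 / 203 ms
Beats per measure (7/4) = 7
One measure = 7 × 60000 / 203 = 420000 / 203 ms
= 2069.0 ms


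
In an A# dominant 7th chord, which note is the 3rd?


Working:
Dominant 7th chord = root + major 3rd + perfect 5th + minor 7th
Seventh chords stack in thirds, so the letter names are A-C-E-G
Root: A#
Major 3rd above A#: C##
Perfect 5th above A#: E#
Minor 7th above A#: G#
The 3rd = C##


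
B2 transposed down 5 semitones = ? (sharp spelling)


Reasoning:
B2: chromatic position 11 in octave 2 → absolute = 2×12 + 11 = 35
Transpose down 5: 35 - 5 = 30
30 = 2×12 + 6 → F# in octave 2
Result = F#2


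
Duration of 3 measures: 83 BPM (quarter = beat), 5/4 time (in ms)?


Solution.
Quarter-note beat duration = 60000 / 83 ms
Beats per measure (5/4) = 5
One measure = 5 × 60000 / 83 = 300000 / 83 ms
3 measures = 3 × 300000 / 83 = 900000 / 83
= 10843.4 ms


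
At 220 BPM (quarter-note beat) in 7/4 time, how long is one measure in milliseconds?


Quarter-note beat duration = 60000 / 220 ms
Beats per measure (7/4) = 7
One measure = 7 × 60000 / 220 = 420000 / 220 ms
= 1909.1 ms


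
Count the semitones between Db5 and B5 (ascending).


Working:
Absolute semitone position = octave×12 + chromatic position
Db5: 5×12 + 1 = 61
B5: 5×12 + 11 = 71
Difference = 71 - 61 = 10
= 10 semitones


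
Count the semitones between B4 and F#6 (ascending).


Let's work it out.
Absolute semitone position = octave×12 + chromatic position
B4: 4×12 + 11 = 59
F#6: 6×12 + 6 = 78
Difference = 78 - 59 = 19
= 19 semitones


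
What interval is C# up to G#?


Let's work it out.
Letter names: C → G spans 5 letter names → a 5th
Semitones: C# → G# = 7 half-steps
A 5th of 7 semitones is a perfect 5th
= perfect 5th


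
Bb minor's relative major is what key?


Let's work it out.
The relative major shares the key signature and is a minor 3rd above the minor tonic
A minor 3rd above Bb is Db
→ relative major of Bb minor is Db major
= Db major


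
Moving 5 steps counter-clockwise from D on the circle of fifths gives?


Step by step:
Each counter-clockwise step moves down a perfect 5th (= up a perfect 4th)
From D: D → G → C → F → Bb → Eb
= Eb


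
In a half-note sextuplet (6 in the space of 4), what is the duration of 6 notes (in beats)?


Sextuplet: 6 notes occupy the space of 4 half notes
Space = 4 × 2 = 8 beats
Each sextuplet note = 8 / 6 = 4/3 beats
6 notes = 6 × 4/3 = 8
= 8 beats


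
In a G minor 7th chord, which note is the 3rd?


Let's work it out.
Minor 7th chord = root + minor 3rd + perfect 5th + minor 7th
Seventh chords stack in thirds, so the letter names are G-B-D-F
Root: G
Minor 3rd above G: Bb
Perfect 5th above G: D
Minor 7th above G: F
The 3rd = Bb


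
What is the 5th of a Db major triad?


Step by step:
Major triad = root + major 3rd (4 semitones) + perfect 5th (7 semitones)
A triad on Db stacks thirds, so the chord tones use letter names D-F-A
Root: Db
Major 3rd above Db: F
Perfect 5th above Db: Ab
The 5th = Ab


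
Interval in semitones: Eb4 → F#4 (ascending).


Solution.
Absolute semitone position = octave×12 + chromatic position
Eb4: 4×12 + 3 = 51
F#4: 4×12 + 6 = 54
Difference = 54 - 51 = 3
= 3 semitones


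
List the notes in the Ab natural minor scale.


Solution.
Natural minor scale pattern: W-H-W-W-H-W-W (2-1-2-2-1-2-2 semitones)
Starting from Ab:
  Ab + 2 semitones → Bb
  Bb + 1 semitone → Cb
  Cb + 2 semitones → Db
  Db + 2 semitones → Eb
  Eb + 1 semitone → Fb
  Fb + 2 semitones → Gb
  Gb + 2 semitones → Ab
Scale = Ab Bb Cb Db Eb Fb Gb


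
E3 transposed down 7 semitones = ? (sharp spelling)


Reasoning:
E3: chromatic position 4 in octave 3 → absolute = 3×12 + 4 = 40
Transpose down 7: 40 - 7 = 33
33 = 2×12 + 9 → A in octave 2
Result = A2


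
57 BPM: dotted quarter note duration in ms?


Reasoning:
One quarter-note beat = 60000 / BPM = 60000 / 57 ms
Dotted quarter note = 3/2 × quarter note
Duration = 3/2 × 60000 / 57 = 90000 / 57
= 1578.9 ms


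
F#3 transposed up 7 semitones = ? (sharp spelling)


F#3: chromatic position 6 in octave 3 → absolute = 3×12 + 6 = 42
Transpose up 7: 42 + 7 = 49
49 = 4×12 + 1 → C# in octave 4
Result = C#4


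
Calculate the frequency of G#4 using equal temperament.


Reasoning:
f = 440 × 2^(n/12) where n = semitones from A4
G#4: -1 semitones from A4
f = 440 × 2^(-1/12)
f = 415.30 Hz


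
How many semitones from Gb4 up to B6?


Solution.
Absolute semitone position = octave×12 + chromatic position
Gb4: 4×12 + 6 = 54
B6: 6×12 + 11 = 83
Difference = 83 - 54 = 29
= 29 semitones


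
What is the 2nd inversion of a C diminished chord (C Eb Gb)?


Solution.
Root position: C Eb Gb
2nd inversion: move root and 3rd up an octave
Bass note: Gb
Notes (bottom to top) = Gb C Eb


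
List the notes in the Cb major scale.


Step by step:
Major scale pattern: W-W-H-W-W-W-H (2-2-1-2-2-2-1 semitones)
Starting from Cb:
  Cb + 2 semitones → Db
  Db + 2 semitones → Eb
  Eb + 1 semitone → Fb
  Fb + 2 semitones → Gb
  Gb + 2 semitones → Ab
  Ab + 2 semitones → Bb
  Bb + 1 semitone → Cb
Scale = Cb Db Eb Fb Gb Ab Bb


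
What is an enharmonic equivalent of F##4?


Enharmonic notes sound the same pitch but are spelled with different letter names
F## and G name the same pitch class
= G4


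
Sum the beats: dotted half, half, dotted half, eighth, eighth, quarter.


Reasoning:
Beat values:
  dotted half = 3 beats
  half = 2 beats
  dotted half = 3 beats
  eighth = 0.5 beats
  eighth = 0.5 beats
  quarter = 1 beat
Sum = 3 + 2 + 3 + 0.5 + 0.5 + 1
= 10 beats


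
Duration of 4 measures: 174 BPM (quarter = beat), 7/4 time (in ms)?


Let's work it out.
Quarter-note beat duration = 60000 / 174 ms
Beats per measure (7/4) = 7
One measure = 7 × 60000 / 174 = 420000 / 174 ms
4 measures = 4 × 420000 / 174 = 1680000 / 174
= 9655.2 ms


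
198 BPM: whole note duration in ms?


One quarter-note beat = 60000 / BPM = 60000 / 198 ms
Whole note = 4 × quarter note
Duration = 4 × 60000 / 198 = 240000 / 198
= 1212.1 ms


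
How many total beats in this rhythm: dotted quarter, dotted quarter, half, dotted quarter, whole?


Reasoning:
Beat values:
  dotted quarter = 1.5 beats
  dotted quarter = 1.5 beats
  half = 2 beats
  dotted quarter = 1.5 beats
  whole = 4 beats
Sum = 1.5 + 1.5 + 2 + 1.5 + 4
= 10.5 beats


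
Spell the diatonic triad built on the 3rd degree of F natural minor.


Let's work it out.
F natural minor scale: F G Ab Bb C Db Eb
Diatonic triad on degree 3 stacks scale notes 3, 5, 7: Ab C Eb
Ab→C = 4 semitones; Ab→Eb = 7 semitones → major triad
= Ab C Eb (major)


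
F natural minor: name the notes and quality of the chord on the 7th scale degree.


Step by step:
F natural minor scale: F G Ab Bb C Db Eb
Diatonic triad on degree 7 stacks scale notes 7, 2, 4: Eb G Bb
Eb→G = 4 semitones; Eb→Bb = 7 semitones → major triad
= Eb G Bb (major)


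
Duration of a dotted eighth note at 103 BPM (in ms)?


One quarter-note beat = 60000 / BPM = 60000 / 103 ms
Dotted eighth note = 3/4 × quarter note
Duration = 3/4 × 60000 / 103 = 45000 / 103
= 436.9 ms


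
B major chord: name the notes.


Major triad = root + major 3rd (4 semitones) + perfect 5th (7 semitones)
A triad on B stacks thirds, so the chord tones use letter names B-D-F
Root: B
Major 3rd above B: D#
Perfect 5th above B: F#
Chord = B D# F#


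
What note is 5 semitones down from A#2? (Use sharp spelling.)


Step by step:
A#2: chromatic position 10 in octave 2 → absolute = 2×12 + 10 = 34
Transpose down 5: 34 - 5 = 29
29 = 2×12 + 5 → F in octave 2
Result = F2


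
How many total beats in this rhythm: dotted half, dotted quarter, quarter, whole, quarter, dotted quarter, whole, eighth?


Step by step:
Beat values:
  dotted half = 3 beats
  dotted quarter = 1.5 beats
  quarter = 1 beat
  whole = 4 beats
  quarter = 1 beat
  dotted quarter = 1.5 beats
  whole = 4 beats
  eighth = 0.5 beats
Sum = 3 + 1.5 + 1 + 4 + 1 + 1.5 + 4 + 0.5
= 16.5 beats


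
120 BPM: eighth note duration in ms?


Let's work it out.
One quarter-note beat = 60000 / BPM = 60000 / 120 ms
Eighth note = 1/2 × quarter note
Duration = 1/2 × 60000 / 120 = 30000 / 120
= 250.0 ms


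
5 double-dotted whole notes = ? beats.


Step by step:
Base whole note = 4 beats
Dot 1 adds half the previous value: +2
Dot 2 adds half the previous value: +1
One double-dotted whole = 4 + 2 + 1 = 7
5 of them = 5 × 7 = 35
= 35 beats


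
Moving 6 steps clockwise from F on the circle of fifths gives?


Each clockwise step on the circle of fifths moves up a perfect 5th
From F: F → C → G → D → A → E → B
= B


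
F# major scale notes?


Solution.
Major scale pattern: W-W-H-W-W-W-H (2-2-1-2-2-2-1 semitones)
Starting from F#:
  F# + 2 semitones → G#
  G# + 2 semitones → A#
  A# + 1 semitone → B
  B + 2 semitones → C#
  C# + 2 semitones → D#
  D# + 2 semitones → E#
  E# + 1 semitone → F#
Scale = F# G# A# B C# D# E#


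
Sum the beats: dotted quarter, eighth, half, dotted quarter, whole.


Beat values:
  dotted quarter = 1.5 beats
  eighth = 0.5 beats
  half = 2 beats
  dotted quarter = 1.5 beats
  whole = 4 beats
Sum = 1.5 + 0.5 + 2 + 1.5 + 4
= 9.5 beats


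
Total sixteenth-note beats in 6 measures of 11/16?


Let's work it out.
Time signature 11/16: the bottom number 16 means the sixteenth note gets one count
The top number 11 means 11 sixteenth-note beats per measure
Total = 11 × 6 measures
= 66 sixteenth-note beats


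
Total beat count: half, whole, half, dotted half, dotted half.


Solution.
Beat values:
  half = 2 beats
  whole = 4 beats
  half = 2 beats
  dotted half = 3 beats
  dotted half = 3 beats
Sum = 2 + 4 + 2 + 3 + 3
= 14 beats


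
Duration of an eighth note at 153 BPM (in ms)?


One quarter-note beat = 60000 / BPM = 60000 / 153 ms
Eighth note = 1/2 × quarter note
Duration = 1/2 × 60000 / 153 = 30000 / 153
= 196.1 ms


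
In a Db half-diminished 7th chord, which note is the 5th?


Solution.
Half-diminished 7th chord = root + minor 3rd + diminished 5th + minor 7th
Seventh chords stack in thirds, so the letter names are D-F-A-C
Root: Db
Minor 3rd above Db: Fb
Diminished 5th above Db: Abb
Minor 7th above Db: Cb
The 5th = Abb


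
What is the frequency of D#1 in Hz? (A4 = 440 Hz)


Step by step:
f = 440 × 2^(n/12) where n = semitones from A4
D#1: -42 semitones from A4
f = 440 × 2^(-42/12)
f = 38.89 Hz


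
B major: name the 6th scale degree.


Let's work it out.
Major scale pattern: W-W-H-W-W-W-H (2-2-1-2-2-2-1 semitones)
Starting from B:
  B + 2 semitones → C#
  C# + 2 semitones → D#
  D# + 1 semitone → E
  E + 2 semitones → F#
  F# + 2 semitones → G#
  G# + 2 semitones → A#
  A# + 1 semitone → B
Scale: B C# D# E F# G# A#
Degree 6 = G#


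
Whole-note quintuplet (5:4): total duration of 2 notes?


Step by step:
Quintuplet: 5 notes occupy the space of 4 whole notes
Space = 4 × 4 = 16 beats
Each quintuplet note = 16 / 5 = 16/5 beats
2 notes = 2 × 16/5 = 32/5
= 32/5 beats


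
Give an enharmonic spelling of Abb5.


Step by step:
Enharmonic notes sound the same pitch but are spelled with different letter names
Abb and G name the same pitch class
= G5


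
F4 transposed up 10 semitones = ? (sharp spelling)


Let's work it out.
F4: chromatic position 5 in octave 4 → absolute = 4×12 + 5 = 53
Transpose up 10: 53 + 10 = 63
63 = 5×12 + 3 → D# in octave 5
Result = D#5


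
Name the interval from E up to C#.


Step by step:
Letter names: E → C spans 6 letter names → a 6th
Semitones: E → C# = 9 half-steps
A 6th of 9 semitones is a major 6th
= major 6th


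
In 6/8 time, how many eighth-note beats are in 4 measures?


Working:
Time signature 6/8: the bottom number 8 means the eighth note gets one count
The top number 6 means 6 eighth-note beats per measure
Total = 6 × 4 measures
= 24 eighth-note beats


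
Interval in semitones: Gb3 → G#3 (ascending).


Let's work it out.
Absolute semitone position = octave×12 + chromatic position
Gb3: 3×12 + 6 = 42
G#3: 3×12 + 8 = 44
Difference = 44 - 42 = 2
= 2 semitones


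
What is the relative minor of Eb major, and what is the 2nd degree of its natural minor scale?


Working:
The relative minor shares the major's key signature and starts on its 6th degree
6th degree = a major 6th above the tonic; a major 6th above Eb is C
→ relative minor of Eb major is C minor
C natural minor scale: C D Eb F G Ab Bb
= C minor; 2nd degree = D


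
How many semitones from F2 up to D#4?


Working:
Absolute semitone position = octave×12 + chromatic position
F2: 2×12 + 5 = 29
D#4: 4×12 + 3 = 51
Difference = 51 - 29 = 22
= 22 semitones


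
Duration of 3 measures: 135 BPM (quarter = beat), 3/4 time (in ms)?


Let's work it out.
Quarter-note beat duration = 60000 / 135 ms
Beats per measure (3/4) = 3
One measure = 3 × 60000 / 135 = 180000 / 135 ms
3 measures = 3 × 180000 / 135 = 540000 / 135
= 4000.0 ms


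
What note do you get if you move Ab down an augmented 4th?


augmented 4th: 4 letter names, 6 semitones
Letter: A - 3 → E
Pitch: Ab - 6 semitones, spelled as an E → Ebb
= Ebb


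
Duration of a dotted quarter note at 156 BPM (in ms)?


Step by step:
One quarter-note beat = 60000 / BPM = 60000 / 156 ms
Dotted quarter note = 3/2 × quarter note
Duration = 3/2 × 60000 / 156 = 90000 / 156
= 576.9 ms


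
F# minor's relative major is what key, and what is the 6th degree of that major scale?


The relative major shares the key signature and is a minor 3rd above the minor tonic
A minor 3rd above F# is A
→ relative major of F# minor is A major
A major scale: A B C# D E F# G#
= A major; 6th degree = F#


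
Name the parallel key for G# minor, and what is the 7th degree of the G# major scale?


Step by step:
Parallel keys share the same tonic but differ in mode
G# minor → parallel is G# major
G# major scale: G# A# B# C# D# E# F##
= G# major; 7th degree = F##


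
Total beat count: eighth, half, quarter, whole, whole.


Step by step:
Beat values:
  eighth = 0.5 beats
  half = 2 beats
  quarter = 1 beat
  whole = 4 beats
  whole = 4 beats
Sum = 0.5 + 2 + 1 + 4 + 4
= 11.5 beats


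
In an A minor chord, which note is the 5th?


Minor triad = root + minor 3rd (3 semitones) + perfect 5th (7 semitones)
A triad on A stacks thirds, so the chord tones use letter names A-C-E
Root: A
Minor 3rd above A: C
Perfect 5th above A: E
The 5th = E


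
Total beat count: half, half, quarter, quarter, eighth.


Beat values:
  half = 2 beats
  half = 2 beats
  quarter = 1 beat
  quarter = 1 beat
  eighth = 0.5 beats
Sum = 2 + 2 + 1 + 1 + 0.5
= 6.5 beats


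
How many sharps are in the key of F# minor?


Solution.
Sharp minor keys follow the circle of fifths: A(0), E(1), B(2), F#(3), C#(4), G#(5), D#(6), A#(7)
F# minor has 3 sharps
Order of sharps: F# C# G# D# A# E# B# → first 3: F#, C#, G#
= 3 sharps


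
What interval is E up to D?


Letter names: E → D spans 7 letter names → a 7th
Semitones: E → D = 10 half-steps
A 7th of 10 semitones is a minor 7th
= minor 7th


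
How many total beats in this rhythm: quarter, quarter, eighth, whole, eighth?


Beat values:
  quarter = 1 beat
  quarter = 1 beat
  eighth = 0.5 beats
  whole = 4 beats
  eighth = 0.5 beats
Sum = 1 + 1 + 0.5 + 4 + 0.5
= 7 beats


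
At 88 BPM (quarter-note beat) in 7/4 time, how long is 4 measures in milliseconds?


Let's work it out.
Quarter-note beat duration = 60000 / 88 ms
Beats per measure (7/4) = 7
One measure = 7 × 60000 / 88 = 420000 / 88 ms
4 measures = 4 × 420000 / 88 = 1680000 / 88
= 19090.9 ms


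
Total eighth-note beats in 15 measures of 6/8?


Working:
Time signature 6/8: the bottom number 8 means the eighth note gets one count
The top number 6 means 6 eighth-note beats per measure
Total = 6 × 15 measures
= 90 eighth-note beats


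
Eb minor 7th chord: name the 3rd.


Minor 7th chord = root + minor 3rd + perfect 5th + minor 7th
Seventh chords stack in thirds, so the letter names are E-G-B-D
Root: Eb
Minor 3rd above Eb: Gb
Perfect 5th above Eb: Bb
Minor 7th above Eb: Db
The 3rd = Gb


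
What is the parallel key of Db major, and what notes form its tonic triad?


Solution.
Parallel keys share the same tonic but differ in mode
Db major → parallel is Db minor
Tonic triad of Db minor = Db Fb Ab
= Db minor; triad = Db Fb Ab


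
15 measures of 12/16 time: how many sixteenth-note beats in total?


Working:
Time signature 12/16: the bottom number 16 means the sixteenth note gets one count
The top number 12 means 12 sixteenth-note beats per measure
Total = 12 × 15 measures
= 180 sixteenth-note beats


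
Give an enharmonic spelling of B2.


Let's work it out.
Enharmonic notes sound the same pitch but are spelled with different letter names
B and A## name the same pitch class
= A##2


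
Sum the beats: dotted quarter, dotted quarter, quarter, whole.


Let's work it out.
Beat values:
  dotted quarter = 1.5 beats
  dotted quarter = 1.5 beats
  quarter = 1 beat
  whole = 4 beats
Sum = 1.5 + 1.5 + 1 + 4
= 8 beats


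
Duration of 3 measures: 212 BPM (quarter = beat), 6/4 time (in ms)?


Let's work it out.
Quarter-note beat duration = 60000 / 212 ms
Beats per measure (6/4) = 6
One measure = 6 × 60000 / 212 = 360000 / 212 ms
3 measures = 3 × 360000 / 212 = 1080000 / 212
= 5094.3 ms


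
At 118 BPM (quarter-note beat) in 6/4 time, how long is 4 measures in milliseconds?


Let's work it out.
Quarter-note beat duration = 60000 / 118 ms
Beats per measure (6/4) = 6
One measure = 6 × 60000 / 118 = 360000 / 118 ms
4 measures = 4 × 360000 / 118 = 1440000 / 118
= 12203.4 ms


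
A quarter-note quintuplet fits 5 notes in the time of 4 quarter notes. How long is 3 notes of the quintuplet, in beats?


Solution.
Quintuplet: 5 notes occupy the space of 4 quarter notes
Space = 4 × 1 = 4 beats
Each quintuplet note = 4 / 5 = 4/5 beats
3 notes = 3 × 4/5 = 12/5
= 12/5 beats


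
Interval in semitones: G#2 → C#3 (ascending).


Step by step:
Absolute semitone position = octave×12 + chromatic position
G#2: 2×12 + 8 = 32
C#3: 3×12 + 1 = 37
Difference = 37 - 32 = 5
= 5 semitones


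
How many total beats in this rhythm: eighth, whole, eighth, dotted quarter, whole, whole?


Beat values:
  eighth = 0.5 beats
  whole = 4 beats
  eighth = 0.5 beats
  dotted quarter = 1.5 beats
  whole = 4 beats
  whole = 4 beats
Sum = 0.5 + 4 + 0.5 + 1.5 + 4 + 4
= 14.5 beats


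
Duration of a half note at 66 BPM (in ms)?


Working:
One quarter-note beat = 60000 / BPM = 60000 / 66 ms
Half note = 2 × quarter note
Duration = 2 × 60000 / 66 = 120000 / 66
= 1818.2 ms


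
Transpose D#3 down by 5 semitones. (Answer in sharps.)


Let's work it out.
D#3: chromatic position 3 in octave 3 → absolute = 3×12 + 3 = 39
Transpose down 5: 39 - 5 = 34
34 = 2×12 + 10 → A# in octave 2
Result = A#2


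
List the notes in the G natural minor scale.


Let's work it out.
Natural minor scale pattern: W-H-W-W-H-W-W (2-1-2-2-1-2-2 semitones)
Starting from G:
  G + 2 semitones → A
  A + 1 semitone → Bb
  Bb + 2 semitones → C
  C + 2 semitones → D
  D + 1 semitone → Eb
  Eb + 2 semitones → F
  F + 2 semitones → G
Scale = G A Bb C D Eb F


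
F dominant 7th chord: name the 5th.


Let's work it out.
Dominant 7th chord = root + major 3rd + perfect 5th + minor 7th
Seventh chords stack in thirds, so the letter names are F-A-C-E
Root: F
Major 3rd above F: A
Perfect 5th above F: C
Minor 7th above F: Eb
The 5th = C


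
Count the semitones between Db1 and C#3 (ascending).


Absolute semitone position = octave×12 + chromatic position
Db1: 1×12 + 1 = 13
C#3: 3×12 + 1 = 37
Difference = 37 - 13 = 24
= 24 semitones
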